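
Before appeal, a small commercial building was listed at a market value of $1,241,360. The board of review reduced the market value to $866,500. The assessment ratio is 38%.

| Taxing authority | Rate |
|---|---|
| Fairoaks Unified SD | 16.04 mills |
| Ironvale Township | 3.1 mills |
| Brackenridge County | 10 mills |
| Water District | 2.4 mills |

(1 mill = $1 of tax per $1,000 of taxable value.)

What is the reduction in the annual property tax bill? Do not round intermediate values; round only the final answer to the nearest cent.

Old assessed value = $1,241,360 × 0.38 = $471,716.8
New assessed value = $866,500 × 0.38 = $329,270
Combined rate = 0.01604 + 0.0031 + 0.01 + 0.0024 = 0.03154
Old tax = $471,716.8 × 0.03154 = $14,877.947872
New tax = $329,270 × 0.03154 = $10,385.1758
Reduction = $14,877.947872 − $10,385.1758 = $4,492.772072

$4,492.77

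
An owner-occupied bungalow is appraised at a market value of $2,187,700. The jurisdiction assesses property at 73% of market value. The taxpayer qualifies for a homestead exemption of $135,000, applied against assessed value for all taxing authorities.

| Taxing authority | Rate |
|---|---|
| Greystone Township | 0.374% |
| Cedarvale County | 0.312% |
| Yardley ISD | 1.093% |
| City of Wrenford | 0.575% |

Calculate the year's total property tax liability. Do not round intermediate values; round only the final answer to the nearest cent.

$34,415.97

Assessed value = $2,187,700 × 0.73 = $1,597,021
Taxable value = $1,597,021 − $135,000 = $1,462,021
Greystone Township: $1,462,021 × 0.00374 = $5,467.95854
Cedarvale County: $1,462,021 × 0.00312 = $4,561.50552
Yardley ISD: $1,462,021 × 0.01093 = $15,979.88953
City of Wrenford: $1,462,021 × 0.00575 = $8,406.62075
Total = $5,467.95854 + $4,561.50552 + $15,979.88953 + $8,406.62075 = $34,415.97434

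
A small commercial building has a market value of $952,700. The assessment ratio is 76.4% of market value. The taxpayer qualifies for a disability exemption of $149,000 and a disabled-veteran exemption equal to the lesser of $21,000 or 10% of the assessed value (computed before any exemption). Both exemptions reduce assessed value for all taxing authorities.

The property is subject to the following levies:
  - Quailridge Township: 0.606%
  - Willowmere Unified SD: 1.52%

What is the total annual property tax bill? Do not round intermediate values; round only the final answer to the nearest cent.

$11,860.16

Assessed value = $952,700 × 0.764 = $727,862.8
Disabled-veteran exemption = min($21,000, 10% × $727,862.8) = min($21,000, $72,786.28) = $21,000 (dollar cap binds)
Taxable value = $727,862.8 − $149,000 − $21,000 = $557,862.8
Quailridge Township: $557,862.8 × 0.00606 = $3,380.648568
Willowmere Unified SD: $557,862.8 × 0.0152 = $8,479.51456
Total = $11,860.163128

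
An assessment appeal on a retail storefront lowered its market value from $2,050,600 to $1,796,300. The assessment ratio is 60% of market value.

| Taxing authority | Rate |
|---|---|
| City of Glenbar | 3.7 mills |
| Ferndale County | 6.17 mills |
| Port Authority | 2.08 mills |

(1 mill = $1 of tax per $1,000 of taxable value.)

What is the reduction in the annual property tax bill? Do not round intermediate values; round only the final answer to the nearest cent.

$1,823.33

Old assessed value = $2,050,600 × 0.6 = $1,230,360
New assessed value = $1,796,300 × 0.6 = $1,077,780
Combined rate = 0.0037 + 0.00617 + 0.00208 = 0.01195
Old tax = $1,230,360 × 0.01195 = $14,702.802
New tax = $1,077,780 × 0.01195 = $12,879.471
Reduction = $14,702.802 − $12,879.471 = $1,823.331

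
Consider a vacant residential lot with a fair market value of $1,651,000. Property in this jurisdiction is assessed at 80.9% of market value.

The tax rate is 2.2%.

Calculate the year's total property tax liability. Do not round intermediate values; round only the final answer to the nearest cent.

$29,384.50

Assessed value = $1,651,000 × 0.809 = $1,335,659
Tax = $1,335,659 × 0.022 = $29,384.498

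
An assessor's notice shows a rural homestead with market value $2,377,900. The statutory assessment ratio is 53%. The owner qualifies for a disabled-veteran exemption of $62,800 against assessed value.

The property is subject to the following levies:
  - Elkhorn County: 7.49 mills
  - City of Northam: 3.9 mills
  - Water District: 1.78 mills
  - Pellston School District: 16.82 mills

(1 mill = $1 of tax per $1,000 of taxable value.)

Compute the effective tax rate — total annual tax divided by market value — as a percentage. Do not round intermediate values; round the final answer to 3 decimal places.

1.510%

Assessed value = $2,377,900 × 0.53 = $1,260,287
Taxable value = $1,260,287 − $62,800 = $1,197,487
Elkhorn County: $1,197,487 × 0.00749 = $8,969.17763
City of Northam: $1,197,487 × 0.0039 = $4,670.1993
Water District: $1,197,487 × 0.00178 = $2,131.52686
Pellston School District: $1,197,487 × 0.01682 = $20,141.73134
Total tax = $35,912.63513
Effective rate = $35,912.63513 ÷ $2,377,900 = 1.510% of market value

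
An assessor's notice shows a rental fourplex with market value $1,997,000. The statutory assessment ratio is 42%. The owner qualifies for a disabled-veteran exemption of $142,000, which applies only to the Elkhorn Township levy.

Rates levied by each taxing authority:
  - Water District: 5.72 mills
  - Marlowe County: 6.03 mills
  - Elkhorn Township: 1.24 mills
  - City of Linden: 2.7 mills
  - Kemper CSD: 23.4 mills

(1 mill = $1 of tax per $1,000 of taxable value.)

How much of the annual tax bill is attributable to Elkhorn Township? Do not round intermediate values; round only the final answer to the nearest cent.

$863.96

Assessed value = $1,997,000 × 0.42 = $838,740
Elkhorn Township taxable value = $838,740 − $142,000 = $696,740
Elkhorn Township levy = $696,740 × 0.00124 = $863.9576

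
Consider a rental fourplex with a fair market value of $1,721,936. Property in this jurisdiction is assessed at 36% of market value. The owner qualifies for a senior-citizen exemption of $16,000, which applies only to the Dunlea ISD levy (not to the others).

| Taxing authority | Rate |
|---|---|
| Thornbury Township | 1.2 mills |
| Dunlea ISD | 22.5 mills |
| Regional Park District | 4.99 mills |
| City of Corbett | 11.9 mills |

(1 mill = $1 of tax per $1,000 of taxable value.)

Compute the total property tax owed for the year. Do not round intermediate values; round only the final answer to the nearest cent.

$24,801.62

Assessed value = $1,721,936 × 0.36 = $619,896.96
Thornbury Township: $619,896.96 × 0.0012 = $743.876352
Dunlea ISD: ($619,896.96 − $16,000) × 0.0225 = $603,896.96 × 0.0225 = $13,587.6816
Regional Park District: $619,896.96 × 0.00499 = $3,093.2858304
City of Corbett: $619,896.96 × 0.0119 = $7,376.773824
Total = $24,801.6176064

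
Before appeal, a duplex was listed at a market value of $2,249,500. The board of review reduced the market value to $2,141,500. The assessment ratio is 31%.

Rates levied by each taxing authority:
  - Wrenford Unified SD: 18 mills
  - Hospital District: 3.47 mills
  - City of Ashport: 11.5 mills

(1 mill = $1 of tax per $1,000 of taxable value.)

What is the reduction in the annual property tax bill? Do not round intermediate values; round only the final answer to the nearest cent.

$1,103.84

Old assessed value = $2,249,500 × 0.31 = $697,345
New assessed value = $2,141,500 × 0.31 = $663,865
Combined rate = 0.018 + 0.00347 + 0.0115 = 0.03297
Old tax = $697,345 × 0.03297 = $22,991.46465
New tax = $663,865 × 0.03297 = $21,887.62905
Reduction = $22,991.46465 − $21,887.62905 = $1,103.8356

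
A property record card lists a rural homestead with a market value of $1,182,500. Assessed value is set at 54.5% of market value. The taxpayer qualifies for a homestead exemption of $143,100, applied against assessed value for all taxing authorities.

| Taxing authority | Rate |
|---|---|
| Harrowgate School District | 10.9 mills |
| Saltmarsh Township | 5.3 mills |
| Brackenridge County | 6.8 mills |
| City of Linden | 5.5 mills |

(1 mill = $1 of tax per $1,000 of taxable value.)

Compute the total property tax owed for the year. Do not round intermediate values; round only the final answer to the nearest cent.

Assessed value = $1,182,500 × 0.545 = $644,462.5
Taxable value = $644,462.5 − $143,100 = $501,362.5
Harrowgate School District: $501,362.5 × 0.0109 = $5,464.85125
Saltmarsh Township: $501,362.5 × 0.0053 = $2,657.22125
Brackenridge County: $501,362.5 × 0.0068 = $3,409.265
City of Linden: $501,362.5 × 0.0055 = $2,757.49375
Total = $5,464.85125 + $2,657.22125 + $3,409.265 + $2,757.49375 = $14,288.83125

$14,288.83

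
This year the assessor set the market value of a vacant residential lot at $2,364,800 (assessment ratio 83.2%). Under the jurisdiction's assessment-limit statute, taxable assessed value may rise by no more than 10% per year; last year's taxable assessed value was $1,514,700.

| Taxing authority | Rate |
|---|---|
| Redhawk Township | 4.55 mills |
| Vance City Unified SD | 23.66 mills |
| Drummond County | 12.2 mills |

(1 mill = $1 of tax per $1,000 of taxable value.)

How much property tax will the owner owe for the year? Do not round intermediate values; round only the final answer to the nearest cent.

Uncapped assessed value = $2,364,800 × 0.832 = $1,967,513.6
Cap limit = $1,514,700 × 1.1 = $1,666,170
Taxable assessed value = min($1,967,513.6, $1,666,170) = $1,666,170 (cap binds)
Redhawk Township: $1,666,170 × 0.00455 = $7,581.0735
Vance City Unified SD: $1,666,170 × 0.02366 = $39,421.5822
Drummond County: $1,666,170 × 0.0122 = $20,327.274
Total = $67,329.9297

$67,329.93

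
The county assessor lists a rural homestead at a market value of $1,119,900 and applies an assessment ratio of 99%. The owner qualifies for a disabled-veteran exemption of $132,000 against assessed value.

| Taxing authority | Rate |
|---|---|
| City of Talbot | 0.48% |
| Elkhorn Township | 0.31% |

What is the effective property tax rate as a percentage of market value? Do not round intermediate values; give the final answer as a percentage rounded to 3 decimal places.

0.689%

Assessed value = $1,119,900 × 0.99 = $1,108,701
Taxable value = $1,108,701 − $132,000 = $976,701
City of Talbot: $976,701 × 0.0048 = $4,688.1648
Elkhorn Township: $976,701 × 0.0031 = $3,027.7731
Total tax = $7,715.9379
Effective rate = $7,715.9379 ÷ $1,119,900 = 0.689% of market value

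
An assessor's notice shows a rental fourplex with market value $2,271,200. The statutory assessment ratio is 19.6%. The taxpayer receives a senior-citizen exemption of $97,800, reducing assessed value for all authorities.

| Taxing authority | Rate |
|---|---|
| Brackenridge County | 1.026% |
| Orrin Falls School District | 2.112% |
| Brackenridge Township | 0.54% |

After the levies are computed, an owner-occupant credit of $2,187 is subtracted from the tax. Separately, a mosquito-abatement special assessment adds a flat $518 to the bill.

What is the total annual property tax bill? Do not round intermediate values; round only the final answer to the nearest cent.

Assessed value = $2,271,200 × 0.196 = $445,155.2
Taxable value = $445,155.2 − $97,800 = $347,355.2
Brackenridge County: $347,355.2 × 0.01026 = $3,563.864352
Orrin Falls School District: $347,355.2 × 0.02112 = $7,336.141824
Brackenridge Township: $347,355.2 × 0.0054 = $1,875.71808
Levies subtotal = $12,775.724256
After credit = $12,775.724256 − $2,187 = $10,588.724256
Total = $10,588.724256 + $518 = $11,106.724256

$11,106.72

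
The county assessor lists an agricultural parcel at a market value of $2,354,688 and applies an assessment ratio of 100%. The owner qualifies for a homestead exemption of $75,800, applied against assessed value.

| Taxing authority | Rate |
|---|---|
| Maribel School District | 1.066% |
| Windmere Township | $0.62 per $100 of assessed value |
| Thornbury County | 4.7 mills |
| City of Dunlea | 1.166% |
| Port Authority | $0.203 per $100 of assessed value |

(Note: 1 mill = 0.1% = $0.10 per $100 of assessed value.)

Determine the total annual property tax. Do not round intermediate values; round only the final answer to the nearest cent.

Assessed value = $2,354,688 × 1 = $2,354,688
Taxable value = $2,354,688 − $75,800 = $2,278,888
Maribel School District: $2,278,888 × 0.01066 = $24,292.94608
Windmere Township: $2,278,888 × 0.0062 = $14,129.1056
Thornbury County: $2,278,888 × 0.0047 = $10,710.7736
City of Dunlea: $2,278,888 × 0.01166 = $26,571.83408
Port Authority: $2,278,888 × 0.00203 = $4,626.14264
Total = $80,330.802

$80,330.80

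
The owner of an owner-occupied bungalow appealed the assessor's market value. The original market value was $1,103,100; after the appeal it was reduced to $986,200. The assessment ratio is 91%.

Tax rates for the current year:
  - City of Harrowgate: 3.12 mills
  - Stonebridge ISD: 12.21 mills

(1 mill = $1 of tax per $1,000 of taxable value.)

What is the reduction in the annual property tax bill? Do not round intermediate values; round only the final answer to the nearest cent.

Old assessed value = $1,103,100 × 0.91 = $1,003,821
New assessed value = $986,200 × 0.91 = $897,442
Combined rate = 0.00312 + 0.01221 = 0.01533
Old tax = $1,003,821 × 0.01533 = $15,388.57593
New tax = $897,442 × 0.01533 = $13,757.78586
Reduction = $15,388.57593 − $13,757.78586 = $1,630.79007

$1,630.79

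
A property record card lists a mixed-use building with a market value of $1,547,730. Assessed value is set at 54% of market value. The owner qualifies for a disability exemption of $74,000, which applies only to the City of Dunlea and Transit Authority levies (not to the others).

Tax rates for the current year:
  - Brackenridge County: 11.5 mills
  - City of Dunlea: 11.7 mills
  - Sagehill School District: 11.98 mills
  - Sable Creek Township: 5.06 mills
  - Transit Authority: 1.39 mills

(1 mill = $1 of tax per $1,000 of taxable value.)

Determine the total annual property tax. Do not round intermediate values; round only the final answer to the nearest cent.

Assessed value = $1,547,730 × 0.54 = $835,774.2
Brackenridge County: $835,774.2 × 0.0115 = $9,611.4033
City of Dunlea: ($835,774.2 − $74,000) × 0.0117 = $761,774.2 × 0.0117 = $8,912.75814
Sagehill School District: $835,774.2 × 0.01198 = $10,012.574916
Sable Creek Township: $835,774.2 × 0.00506 = $4,229.017452
Transit Authority: ($835,774.2 − $74,000) × 0.00139 = $761,774.2 × 0.00139 = $1,058.866138
Total = $33,824.619946

$33,824.62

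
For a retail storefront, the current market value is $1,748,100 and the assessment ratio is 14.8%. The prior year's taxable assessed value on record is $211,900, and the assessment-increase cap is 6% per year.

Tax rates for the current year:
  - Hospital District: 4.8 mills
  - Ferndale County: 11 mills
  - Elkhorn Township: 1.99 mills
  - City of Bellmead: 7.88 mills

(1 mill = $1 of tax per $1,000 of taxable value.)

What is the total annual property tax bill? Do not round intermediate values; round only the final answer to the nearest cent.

$5,765.84

Uncapped assessed value = $1,748,100 × 0.148 = $258,718.8
Cap limit = $211,900 × 1.06 = $224,614
Taxable assessed value = min($258,718.8, $224,614) = $224,614 (cap binds)
Hospital District: $224,614 × 0.0048 = $1,078.1472
Ferndale County: $224,614 × 0.011 = $2,470.754
Elkhorn Township: $224,614 × 0.00199 = $446.98186
City of Bellmead: $224,614 × 0.00788 = $1,769.95832
Total = $5,765.84138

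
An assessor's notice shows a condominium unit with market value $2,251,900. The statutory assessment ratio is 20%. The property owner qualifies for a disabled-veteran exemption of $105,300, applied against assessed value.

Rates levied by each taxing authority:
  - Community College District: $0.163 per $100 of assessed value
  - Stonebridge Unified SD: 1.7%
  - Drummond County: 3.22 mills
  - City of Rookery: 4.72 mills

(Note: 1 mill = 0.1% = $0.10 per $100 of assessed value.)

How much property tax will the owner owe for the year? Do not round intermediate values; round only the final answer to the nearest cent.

Assessed value = $2,251,900 × 0.2 = $450,380
Taxable value = $450,380 − $105,300 = $345,080
Community College District: $345,080 × 0.00163 = $562.4804
Stonebridge Unified SD: $345,080 × 0.017 = $5,866.36
Drummond County: $345,080 × 0.00322 = $1,111.1576
City of Rookery: $345,080 × 0.00472 = $1,628.7776
Total = $9,168.7756

$9,168.78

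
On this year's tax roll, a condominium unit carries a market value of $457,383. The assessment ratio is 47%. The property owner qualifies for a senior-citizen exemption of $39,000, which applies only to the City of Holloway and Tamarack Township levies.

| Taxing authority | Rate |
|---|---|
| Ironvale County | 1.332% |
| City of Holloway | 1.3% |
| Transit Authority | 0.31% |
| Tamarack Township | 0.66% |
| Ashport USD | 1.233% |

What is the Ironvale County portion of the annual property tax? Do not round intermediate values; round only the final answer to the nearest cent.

$2,863.40

Assessed value = $457,383 × 0.47 = $214,970.01
Ironvale County taxable value = $214,970.01 (exemption does not apply)
Ironvale County levy = $214,970.01 × 0.01332 = $2,863.4005332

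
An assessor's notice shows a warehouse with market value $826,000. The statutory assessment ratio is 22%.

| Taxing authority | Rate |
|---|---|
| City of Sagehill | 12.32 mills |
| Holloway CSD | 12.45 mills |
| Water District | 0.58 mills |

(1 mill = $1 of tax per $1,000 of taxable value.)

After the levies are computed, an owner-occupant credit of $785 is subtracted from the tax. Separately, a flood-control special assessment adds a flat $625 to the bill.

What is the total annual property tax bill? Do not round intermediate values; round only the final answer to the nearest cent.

Assessed value = $826,000 × 0.22 = $181,720
City of Sagehill: $181,720 × 0.01232 = $2,238.7904
Holloway CSD: $181,720 × 0.01245 = $2,262.414
Water District: $181,720 × 0.00058 = $105.3976
Levies subtotal = $4,606.602
After credit = $4,606.602 − $785 = $3,821.602
Total = $3,821.602 + $625 = $4,446.602

$4,446.60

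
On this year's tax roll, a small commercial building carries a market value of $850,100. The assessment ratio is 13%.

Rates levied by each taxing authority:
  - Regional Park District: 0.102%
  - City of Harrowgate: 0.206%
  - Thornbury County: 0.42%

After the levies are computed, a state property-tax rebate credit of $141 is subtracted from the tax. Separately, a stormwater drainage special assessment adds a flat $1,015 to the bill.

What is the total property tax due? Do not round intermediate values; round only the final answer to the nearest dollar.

$1,679

Assessed value = $850,100 × 0.13 = $110,513
Regional Park District: $110,513 × 0.00102 = $112.72326
City of Harrowgate: $110,513 × 0.00206 = $227.65678
Thornbury County: $110,513 × 0.0042 = $464.1546
Levies subtotal = $804.53464
After credit = $804.53464 − $141 = $663.53464
Total = $663.53464 + $1,015 = $1,678.53464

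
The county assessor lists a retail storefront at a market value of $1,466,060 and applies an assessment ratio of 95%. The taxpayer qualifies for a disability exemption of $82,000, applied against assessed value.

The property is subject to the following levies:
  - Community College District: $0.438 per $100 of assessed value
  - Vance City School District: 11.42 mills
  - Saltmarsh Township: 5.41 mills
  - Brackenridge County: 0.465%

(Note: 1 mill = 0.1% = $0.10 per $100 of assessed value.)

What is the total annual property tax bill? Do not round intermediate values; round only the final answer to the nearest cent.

$33,896.18

Assessed value = $1,466,060 × 0.95 = $1,392,757
Taxable value = $1,392,757 − $82,000 = $1,310,757
Community College District: $1,310,757 × 0.00438 = $5,741.11566
Vance City School District: $1,310,757 × 0.01142 = $14,968.84494
Saltmarsh Township: $1,310,757 × 0.00541 = $7,091.19537
Brackenridge County: $1,310,757 × 0.00465 = $6,095.02005
Total = $33,896.17602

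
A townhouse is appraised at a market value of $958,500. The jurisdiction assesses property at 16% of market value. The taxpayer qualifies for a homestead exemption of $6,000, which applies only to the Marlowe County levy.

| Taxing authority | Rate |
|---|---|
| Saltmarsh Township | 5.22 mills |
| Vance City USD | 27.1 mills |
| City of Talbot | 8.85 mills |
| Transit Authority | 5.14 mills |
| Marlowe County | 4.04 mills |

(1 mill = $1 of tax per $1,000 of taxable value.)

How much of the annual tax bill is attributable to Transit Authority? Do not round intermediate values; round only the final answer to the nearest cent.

$788.27

Assessed value = $958,500 × 0.16 = $153,360
Transit Authority taxable value = $153,360 (exemption does not apply)
Transit Authority levy = $153,360 × 0.00514 = $788.2704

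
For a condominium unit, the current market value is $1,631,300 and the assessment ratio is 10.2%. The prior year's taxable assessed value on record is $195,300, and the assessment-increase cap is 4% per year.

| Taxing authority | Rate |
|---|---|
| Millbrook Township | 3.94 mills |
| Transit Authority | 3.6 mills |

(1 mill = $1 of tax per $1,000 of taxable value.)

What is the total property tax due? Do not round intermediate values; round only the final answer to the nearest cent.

Uncapped assessed value = $1,631,300 × 0.102 = $166,392.6
Cap limit = $195,300 × 1.04 = $203,112
Taxable assessed value = min($166,392.6, $203,112) = $166,392.6 (cap does not bind)
Millbrook Township: $166,392.6 × 0.00394 = $655.586844
Transit Authority: $166,392.6 × 0.0036 = $599.01336
Total = $1,254.600204

$1,254.60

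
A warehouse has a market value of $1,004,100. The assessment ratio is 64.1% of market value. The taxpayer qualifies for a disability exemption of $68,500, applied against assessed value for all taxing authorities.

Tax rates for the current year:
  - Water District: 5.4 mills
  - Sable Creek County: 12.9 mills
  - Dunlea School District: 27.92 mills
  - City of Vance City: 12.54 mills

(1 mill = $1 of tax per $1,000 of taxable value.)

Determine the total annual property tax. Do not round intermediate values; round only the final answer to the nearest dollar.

$33,795

Assessed value = $1,004,100 × 0.641 = $643,628.1
Taxable value = $643,628.1 − $68,500 = $575,128.1
Water District: $575,128.1 × 0.0054 = $3,105.69174
Sable Creek County: $575,128.1 × 0.0129 = $7,419.15249
Dunlea School District: $575,128.1 × 0.02792 = $16,057.576552
City of Vance City: $575,128.1 × 0.01254 = $7,212.106374
Total = $3,105.69174 + $7,419.15249 + $16,057.576552 + $7,212.106374 = $33,794.527156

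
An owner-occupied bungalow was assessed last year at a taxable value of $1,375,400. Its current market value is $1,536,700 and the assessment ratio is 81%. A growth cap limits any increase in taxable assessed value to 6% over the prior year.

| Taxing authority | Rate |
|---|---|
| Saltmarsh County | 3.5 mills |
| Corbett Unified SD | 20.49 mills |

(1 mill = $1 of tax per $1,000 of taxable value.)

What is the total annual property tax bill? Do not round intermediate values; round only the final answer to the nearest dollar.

$29,861

Uncapped assessed value = $1,536,700 × 0.81 = $1,244,727
Cap limit = $1,375,400 × 1.06 = $1,457,924
Taxable assessed value = min($1,244,727, $1,457,924) = $1,244,727 (cap does not bind)
Saltmarsh County: $1,244,727 × 0.0035 = $4,356.5445
Corbett Unified SD: $1,244,727 × 0.02049 = $25,504.45623
Total = $29,861.00073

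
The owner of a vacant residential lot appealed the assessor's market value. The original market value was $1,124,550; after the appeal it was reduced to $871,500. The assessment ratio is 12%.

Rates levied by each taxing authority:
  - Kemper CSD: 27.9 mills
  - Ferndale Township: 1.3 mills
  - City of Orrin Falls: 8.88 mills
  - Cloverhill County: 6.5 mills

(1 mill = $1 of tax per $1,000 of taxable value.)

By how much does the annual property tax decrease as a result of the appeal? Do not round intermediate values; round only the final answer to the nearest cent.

$1,353.72

Old assessed value = $1,124,550 × 0.12 = $134,946
New assessed value = $871,500 × 0.12 = $104,580
Combined rate = 0.0279 + 0.0013 + 0.00888 + 0.0065 = 0.04458
Old tax = $134,946 × 0.04458 = $6,015.89268
New tax = $104,580 × 0.04458 = $4,662.1764
Reduction = $6,015.89268 − $4,662.1764 = $1,353.71628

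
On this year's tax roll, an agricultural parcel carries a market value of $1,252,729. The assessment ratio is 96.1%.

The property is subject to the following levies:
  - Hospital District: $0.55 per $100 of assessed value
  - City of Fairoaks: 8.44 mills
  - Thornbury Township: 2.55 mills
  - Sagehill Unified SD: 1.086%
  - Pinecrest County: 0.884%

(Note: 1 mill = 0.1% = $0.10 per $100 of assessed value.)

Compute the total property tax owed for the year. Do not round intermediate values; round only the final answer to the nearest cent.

$43,568.15

Assessed value = $1,252,729 × 0.961 = $1,203,872.569
Hospital District: $1,203,872.569 × 0.0055 = $6,621.2991295
City of Fairoaks: $1,203,872.569 × 0.00844 = $10,160.68448236
Thornbury Township: $1,203,872.569 × 0.00255 = $3,069.87505095
Sagehill Unified SD: $1,203,872.569 × 0.01086 = $13,074.05609934
Pinecrest County: $1,203,872.569 × 0.00884 = $10,642.23350996
Total = $43,568.14827211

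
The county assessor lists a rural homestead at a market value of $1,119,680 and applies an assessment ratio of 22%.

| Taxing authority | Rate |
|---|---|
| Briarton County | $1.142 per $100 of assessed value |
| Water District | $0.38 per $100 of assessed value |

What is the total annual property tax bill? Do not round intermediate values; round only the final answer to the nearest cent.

$3,749.14

Assessed value = $1,119,680 × 0.22 = $246,329.6
Briarton County: $246,329.6 × 0.01142 = $2,813.084032
Water District: $246,329.6 × 0.0038 = $936.05248
Total = $2,813.084032 + $936.05248 = $3,749.136512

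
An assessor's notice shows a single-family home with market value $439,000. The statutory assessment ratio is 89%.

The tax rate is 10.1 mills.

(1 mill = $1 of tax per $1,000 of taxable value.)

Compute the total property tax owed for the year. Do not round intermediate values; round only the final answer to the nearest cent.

Assessed value = $439,000 × 0.89 = $390,710
Tax = $390,710 × 0.0101 = $3,946.171

$3,946.17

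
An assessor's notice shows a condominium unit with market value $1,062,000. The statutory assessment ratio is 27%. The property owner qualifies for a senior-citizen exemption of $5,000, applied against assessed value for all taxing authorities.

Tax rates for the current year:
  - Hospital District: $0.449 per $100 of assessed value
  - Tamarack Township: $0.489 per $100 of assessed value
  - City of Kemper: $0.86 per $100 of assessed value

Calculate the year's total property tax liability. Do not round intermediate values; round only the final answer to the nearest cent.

$5,065.69

Assessed value = $1,062,000 × 0.27 = $286,740
Taxable value = $286,740 − $5,000 = $281,740
Hospital District: $281,740 × 0.00449 = $1,265.0126
Tamarack Township: $281,740 × 0.00489 = $1,377.7086
City of Kemper: $281,740 × 0.0086 = $2,422.964
Total = $1,265.0126 + $1,377.7086 + $2,422.964 = $5,065.6852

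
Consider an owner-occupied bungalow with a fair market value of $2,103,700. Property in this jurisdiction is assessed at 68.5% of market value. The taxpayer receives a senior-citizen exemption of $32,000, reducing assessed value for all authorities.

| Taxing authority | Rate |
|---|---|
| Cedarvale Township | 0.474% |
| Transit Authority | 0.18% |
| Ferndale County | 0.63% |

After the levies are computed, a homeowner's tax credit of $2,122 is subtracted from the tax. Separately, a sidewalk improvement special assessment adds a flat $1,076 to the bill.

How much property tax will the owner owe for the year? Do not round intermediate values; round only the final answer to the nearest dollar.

Assessed value = $2,103,700 × 0.685 = $1,441,034.5
Taxable value = $1,441,034.5 − $32,000 = $1,409,034.5
Cedarvale Township: $1,409,034.5 × 0.00474 = $6,678.82353
Transit Authority: $1,409,034.5 × 0.0018 = $2,536.2621
Ferndale County: $1,409,034.5 × 0.0063 = $8,876.91735
Levies subtotal = $18,092.00298
After credit = $18,092.00298 − $2,122 = $15,970.00298
Total = $15,970.00298 + $1,076 = $17,046.00298

$17,046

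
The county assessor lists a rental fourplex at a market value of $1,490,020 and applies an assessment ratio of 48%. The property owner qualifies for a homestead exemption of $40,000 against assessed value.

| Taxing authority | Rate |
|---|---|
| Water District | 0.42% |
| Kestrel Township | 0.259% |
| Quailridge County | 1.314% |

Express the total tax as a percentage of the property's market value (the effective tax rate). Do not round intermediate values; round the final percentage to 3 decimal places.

0.903%

Assessed value = $1,490,020 × 0.48 = $715,209.6
Taxable value = $715,209.6 − $40,000 = $675,209.6
Water District: $675,209.6 × 0.0042 = $2,835.88032
Kestrel Township: $675,209.6 × 0.00259 = $1,748.792864
Quailridge County: $675,209.6 × 0.01314 = $8,872.254144
Total tax = $13,456.927328
Effective rate = $13,456.927328 ÷ $1,490,020 = 0.903% of market value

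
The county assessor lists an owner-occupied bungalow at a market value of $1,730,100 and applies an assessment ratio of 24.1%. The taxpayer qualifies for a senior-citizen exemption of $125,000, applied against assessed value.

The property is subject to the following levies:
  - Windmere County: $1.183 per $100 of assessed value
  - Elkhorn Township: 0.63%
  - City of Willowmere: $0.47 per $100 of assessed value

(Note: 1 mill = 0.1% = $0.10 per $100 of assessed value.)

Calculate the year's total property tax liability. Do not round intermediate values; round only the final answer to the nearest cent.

Assessed value = $1,730,100 × 0.241 = $416,954.1
Taxable value = $416,954.1 − $125,000 = $291,954.1
Windmere County: $291,954.1 × 0.01183 = $3,453.817003
Elkhorn Township: $291,954.1 × 0.0063 = $1,839.31083
City of Willowmere: $291,954.1 × 0.0047 = $1,372.18427
Total = $6,665.312103

$6,665.31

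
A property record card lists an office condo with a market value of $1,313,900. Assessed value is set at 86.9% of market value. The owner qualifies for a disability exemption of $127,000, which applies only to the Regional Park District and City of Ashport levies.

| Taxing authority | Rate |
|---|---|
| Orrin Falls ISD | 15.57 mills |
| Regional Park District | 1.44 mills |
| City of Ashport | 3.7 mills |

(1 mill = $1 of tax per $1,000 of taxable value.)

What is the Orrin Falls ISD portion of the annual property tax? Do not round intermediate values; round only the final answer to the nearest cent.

$17,777.50

Assessed value = $1,313,900 × 0.869 = $1,141,779.1
Orrin Falls ISD taxable value = $1,141,779.1 (exemption does not apply)
Orrin Falls ISD levy = $1,141,779.1 × 0.01557 = $17,777.500587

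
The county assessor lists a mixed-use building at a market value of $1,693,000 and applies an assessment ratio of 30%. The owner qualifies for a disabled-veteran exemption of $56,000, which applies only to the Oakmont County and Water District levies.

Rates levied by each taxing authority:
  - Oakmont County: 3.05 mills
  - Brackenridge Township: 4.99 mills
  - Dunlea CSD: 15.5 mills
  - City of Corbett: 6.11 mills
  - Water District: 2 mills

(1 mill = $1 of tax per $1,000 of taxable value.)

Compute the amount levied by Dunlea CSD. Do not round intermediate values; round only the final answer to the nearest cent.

Assessed value = $1,693,000 × 0.3 = $507,900
Dunlea CSD taxable value = $507,900 (exemption does not apply)
Dunlea CSD levy = $507,900 × 0.0155 = $7,872.45

$7,872.45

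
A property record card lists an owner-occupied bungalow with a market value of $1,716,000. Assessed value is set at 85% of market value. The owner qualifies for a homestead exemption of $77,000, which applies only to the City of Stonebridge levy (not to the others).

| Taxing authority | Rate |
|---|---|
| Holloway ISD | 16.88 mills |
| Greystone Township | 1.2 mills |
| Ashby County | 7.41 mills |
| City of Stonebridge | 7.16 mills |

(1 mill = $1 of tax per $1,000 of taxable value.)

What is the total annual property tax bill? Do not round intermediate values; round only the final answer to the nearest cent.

$47,071.97

Assessed value = $1,716,000 × 0.85 = $1,458,600
Holloway ISD: $1,458,600 × 0.01688 = $24,621.168
Greystone Township: $1,458,600 × 0.0012 = $1,750.32
Ashby County: $1,458,600 × 0.00741 = $10,808.226
City of Stonebridge: ($1,458,600 − $77,000) × 0.00716 = $1,381,600 × 0.00716 = $9,892.256
Total = $47,071.97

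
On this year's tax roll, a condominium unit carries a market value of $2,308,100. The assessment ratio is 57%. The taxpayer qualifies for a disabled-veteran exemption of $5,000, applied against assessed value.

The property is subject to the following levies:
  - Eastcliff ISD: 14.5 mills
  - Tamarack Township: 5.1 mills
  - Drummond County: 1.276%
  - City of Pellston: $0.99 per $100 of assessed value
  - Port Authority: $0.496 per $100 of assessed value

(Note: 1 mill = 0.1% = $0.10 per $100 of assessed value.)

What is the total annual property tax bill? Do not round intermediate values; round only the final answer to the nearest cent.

Assessed value = $2,308,100 × 0.57 = $1,315,617
Taxable value = $1,315,617 − $5,000 = $1,310,617
Eastcliff ISD: $1,310,617 × 0.0145 = $19,003.9465
Tamarack Township: $1,310,617 × 0.0051 = $6,684.1467
Drummond County: $1,310,617 × 0.01276 = $16,723.47292
City of Pellston: $1,310,617 × 0.0099 = $12,975.1083
Port Authority: $1,310,617 × 0.00496 = $6,500.66032
Total = $61,887.33474

$61,887.33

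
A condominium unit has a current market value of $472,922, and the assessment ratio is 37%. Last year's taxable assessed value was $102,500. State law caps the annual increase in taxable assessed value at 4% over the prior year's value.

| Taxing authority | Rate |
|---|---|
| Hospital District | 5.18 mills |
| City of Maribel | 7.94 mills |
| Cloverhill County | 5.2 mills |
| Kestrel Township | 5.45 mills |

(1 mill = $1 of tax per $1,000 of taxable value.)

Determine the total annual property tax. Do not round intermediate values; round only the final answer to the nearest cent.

Uncapped assessed value = $472,922 × 0.37 = $174,981.14
Cap limit = $102,500 × 1.04 = $106,600
Taxable assessed value = min($174,981.14, $106,600) = $106,600 (cap binds)
Hospital District: $106,600 × 0.00518 = $552.188
City of Maribel: $106,600 × 0.00794 = $846.404
Cloverhill County: $106,600 × 0.0052 = $554.32
Kestrel Township: $106,600 × 0.00545 = $580.97
Total = $2,533.882

$2,533.88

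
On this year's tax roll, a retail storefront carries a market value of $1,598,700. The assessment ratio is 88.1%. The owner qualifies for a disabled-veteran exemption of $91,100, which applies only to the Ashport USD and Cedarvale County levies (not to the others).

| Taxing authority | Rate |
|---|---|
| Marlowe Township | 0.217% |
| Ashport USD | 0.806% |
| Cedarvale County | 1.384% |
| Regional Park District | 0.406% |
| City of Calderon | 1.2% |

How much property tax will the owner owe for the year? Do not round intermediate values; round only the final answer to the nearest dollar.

Assessed value = $1,598,700 × 0.881 = $1,408,454.7
Marlowe Township: $1,408,454.7 × 0.00217 = $3,056.346699
Ashport USD: ($1,408,454.7 − $91,100) × 0.00806 = $1,317,354.7 × 0.00806 = $10,617.878882
Cedarvale County: ($1,408,454.7 − $91,100) × 0.01384 = $1,317,354.7 × 0.01384 = $18,232.189048
Regional Park District: $1,408,454.7 × 0.00406 = $5,718.326082
City of Calderon: $1,408,454.7 × 0.012 = $16,901.4564
Total = $54,526.197111

$54,526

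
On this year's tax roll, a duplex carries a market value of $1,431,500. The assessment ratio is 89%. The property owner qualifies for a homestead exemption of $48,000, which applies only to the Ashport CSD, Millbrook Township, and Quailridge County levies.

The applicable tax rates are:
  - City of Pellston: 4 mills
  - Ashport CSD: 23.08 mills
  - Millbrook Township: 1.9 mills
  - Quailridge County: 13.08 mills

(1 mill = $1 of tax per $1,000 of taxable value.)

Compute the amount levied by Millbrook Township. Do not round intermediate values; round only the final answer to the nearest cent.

Assessed value = $1,431,500 × 0.89 = $1,274,035
Millbrook Township taxable value = $1,274,035 − $48,000 = $1,226,035
Millbrook Township levy = $1,226,035 × 0.0019 = $2,329.4665

$2,329.47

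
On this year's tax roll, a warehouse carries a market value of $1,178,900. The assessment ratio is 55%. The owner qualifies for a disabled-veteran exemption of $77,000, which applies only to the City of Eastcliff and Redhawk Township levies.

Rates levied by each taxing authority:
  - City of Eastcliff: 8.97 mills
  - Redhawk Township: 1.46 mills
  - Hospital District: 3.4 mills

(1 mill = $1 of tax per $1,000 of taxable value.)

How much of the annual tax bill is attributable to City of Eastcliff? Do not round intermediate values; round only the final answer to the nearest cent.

Assessed value = $1,178,900 × 0.55 = $648,395
City of Eastcliff taxable value = $648,395 − $77,000 = $571,395
City of Eastcliff levy = $571,395 × 0.00897 = $5,125.41315

$5,125.41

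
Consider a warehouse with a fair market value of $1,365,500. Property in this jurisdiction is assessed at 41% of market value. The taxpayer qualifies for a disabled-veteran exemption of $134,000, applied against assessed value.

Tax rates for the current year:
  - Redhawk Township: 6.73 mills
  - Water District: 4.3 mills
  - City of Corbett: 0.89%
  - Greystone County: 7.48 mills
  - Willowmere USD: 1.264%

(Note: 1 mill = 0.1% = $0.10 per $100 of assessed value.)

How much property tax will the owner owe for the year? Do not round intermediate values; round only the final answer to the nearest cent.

$17,055.49

Assessed value = $1,365,500 × 0.41 = $559,855
Taxable value = $559,855 − $134,000 = $425,855
Redhawk Township: $425,855 × 0.00673 = $2,866.00415
Water District: $425,855 × 0.0043 = $1,831.1765
City of Corbett: $425,855 × 0.0089 = $3,790.1095
Greystone County: $425,855 × 0.00748 = $3,185.3954
Willowmere USD: $425,855 × 0.01264 = $5,382.8072
Total = $17,055.49275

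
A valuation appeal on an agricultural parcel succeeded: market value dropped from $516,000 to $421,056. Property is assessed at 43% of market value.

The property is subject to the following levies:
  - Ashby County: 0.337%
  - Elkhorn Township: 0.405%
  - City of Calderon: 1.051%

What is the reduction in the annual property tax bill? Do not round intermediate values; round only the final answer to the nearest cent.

Old assessed value = $516,000 × 0.43 = $221,880
New assessed value = $421,056 × 0.43 = $181,054.08
Combined rate = 0.00337 + 0.00405 + 0.01051 = 0.01793
Old tax = $221,880 × 0.01793 = $3,978.3084
New tax = $181,054.08 × 0.01793 = $3,246.2996544
Reduction = $3,978.3084 − $3,246.2996544 = $732.0087456

$732.01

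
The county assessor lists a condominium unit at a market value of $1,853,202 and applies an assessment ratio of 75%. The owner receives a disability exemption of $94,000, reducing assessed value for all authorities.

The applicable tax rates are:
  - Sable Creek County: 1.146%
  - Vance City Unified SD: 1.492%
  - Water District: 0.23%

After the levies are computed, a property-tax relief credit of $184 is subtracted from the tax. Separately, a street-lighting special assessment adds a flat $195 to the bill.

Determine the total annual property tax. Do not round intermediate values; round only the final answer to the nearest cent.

$37,177.46

Assessed value = $1,853,202 × 0.75 = $1,389,901.5
Taxable value = $1,389,901.5 − $94,000 = $1,295,901.5
Sable Creek County: $1,295,901.5 × 0.01146 = $14,851.03119
Vance City Unified SD: $1,295,901.5 × 0.01492 = $19,334.85038
Water District: $1,295,901.5 × 0.0023 = $2,980.57345
Levies subtotal = $37,166.45502
After credit = $37,166.45502 − $184 = $36,982.45502
Total = $36,982.45502 + $195 = $37,177.45502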